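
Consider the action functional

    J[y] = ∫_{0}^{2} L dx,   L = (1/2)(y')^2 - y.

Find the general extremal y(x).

The Lagrangian is L = (1/2)(y')^2 - y.
∂L/∂y = -1.
∂L/∂y' = y'.
The Euler-Lagrange equation d/dx(∂L/∂y') − ∂L/∂y = 0 becomes:
    y'' + 1 = 0
General solution: y(x) = -x^2/2 + A x + B, where A and B are arbitrary constants fixed by the endpoint conditions.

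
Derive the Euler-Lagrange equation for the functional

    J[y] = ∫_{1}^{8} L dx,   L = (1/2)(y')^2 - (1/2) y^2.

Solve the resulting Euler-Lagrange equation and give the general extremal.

The Lagrangian is L = (1/2)(y')^2 - (1/2) y^2.
∂L/∂y = -y.
∂L/∂y' = y'.
The Euler-Lagrange equation d/dx(∂L/∂y') − ∂L/∂y = 0 becomes:
    y'' + y = 0
General solution: y(x) = A sin(x) + B cos(x), where A and B are arbitrary constants fixed by the endpoint conditions.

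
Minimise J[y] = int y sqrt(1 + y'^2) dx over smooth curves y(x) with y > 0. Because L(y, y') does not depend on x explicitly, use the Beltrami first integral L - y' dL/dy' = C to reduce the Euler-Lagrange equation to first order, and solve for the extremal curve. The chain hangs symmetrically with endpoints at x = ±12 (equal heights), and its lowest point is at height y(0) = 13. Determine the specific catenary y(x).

The Lagrangian L(y, y') = y sqrt(1 + y'^2) has no explicit x dependence, so the Beltrami identity applies:
    L − y' ∂L/∂y' = C.
Compute ∂L/∂y' = y · y' / sqrt(1 + y'^2). Then
    L − y' ∂L/∂y'
    = y sqrt(1 + y'^2) − y · y'^2 / sqrt(1 + y'^2)
    = y (1 + y'^2 − y'^2) / sqrt(1 + y'^2)
    = y / sqrt(1 + y'^2) = C.
Squaring gives y^2 = C^2 (1 + y'^2), i.e.
    y'^2 = y^2 / C^2 − 1.
Separating variables,
    dy / sqrt(y^2 − C^2) = dx / C,
and integrating gives arccosh(y / C) = (x − a)/C, so
    y(x) = C cosh((x − a)/C),
the catenary. The constants C and a are fixed by the two endpoint conditions (and, for the hanging-chain problem, the length constraint selects C).
Now fit the given data. The endpoints x = ±12 are symmetric at equal height, so the catenary is even about its minimum: a = 0 and y(x) = C cosh(x/C). The lowest point is y(0) = C cosh(0) = C, and we are told y(0) = 13, so C = 13. Therefore
    y(x) = 13 cosh(x/13),
and at the endpoints
    y(±12) = 13 cosh(12/13).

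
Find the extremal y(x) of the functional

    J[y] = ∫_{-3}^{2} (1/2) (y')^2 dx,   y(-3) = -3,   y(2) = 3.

The Lagrangian is L = (1/2) (y')^2.
Compute ∂L/∂y = 0, ∂L/∂y' = y'.
The Euler-Lagrange equation d/dx(∂L/∂y') − ∂L/∂y = 0 reduces to
    y'' = 0.
Its general solution is
    y(x) = A x + B,
with A, B fixed by the endpoint conditions.
Applying the endpoint conditions y(-3) = -3 and y(2) = 3: solve A·-3 + B = -3 and A·2 + B = 3. Subtracting gives A(2 − -3) = 3 − -3, so A = 6/5, and B = -3 − A·-3 = 3/5. Therefore
    y(x) = (6/5) x + 3/5.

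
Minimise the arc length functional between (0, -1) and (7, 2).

Arc-length functional: J[y] = ∫ sqrt(1 + (y')^2) dx.
Lagrangian L = sqrt(1 + (y')^2) has no explicit y dependence, so ∂L/∂y = 0 and the Euler-Lagrange equation gives
    d/dx( y' / sqrt(1 + (y')^2) ) = 0  ⇒  y' / sqrt(1 + (y')^2) = const.
Hence y' is constant, so y(x) is affine.
Fitting the endpoints (0, -1) and (7, 2):
    slope m = (2 − (-1)) / (7 − 0) = 3/7,
    intercept c = (-1) − m·0 = -1.
Extremal: y(x) = (3/7) x - 1.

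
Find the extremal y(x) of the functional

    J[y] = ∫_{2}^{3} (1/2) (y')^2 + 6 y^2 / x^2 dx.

The Lagrangian is L = (1/2) (y')^2 + 6 y^2 / x^2.
Compute ∂L/∂y = 12y/x^2, ∂L/∂y' = y'.
The Euler-Lagrange equation d/dx(∂L/∂y') − ∂L/∂y = 0 reduces to
    y'' − 12/x^2 · y = 0  (x > 0).
Its general solution is
    y(x) = A x^4 + B x^(-3),
with A, B fixed by the endpoint conditions.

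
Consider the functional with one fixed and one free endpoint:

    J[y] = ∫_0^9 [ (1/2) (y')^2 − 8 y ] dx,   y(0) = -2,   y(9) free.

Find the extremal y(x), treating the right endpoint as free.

The Lagrangian L = (1/2) (y')^2 − 8 y gives
    ∂L/∂y = −8,   ∂L/∂y' = y'.
Euler-Lagrange: d/dx(y') − (−8) = 0, i.e. y'' + 8 = 0, so
    y(x) = −(8/2) x^2 + C1 x + C2.
Fixed left endpoint y(0) = -2 ⇒ C2 = -2.
The right endpoint x = 9 is free, so the natural (transversality) condition is ∂L/∂y' |_{x=9} = 0, i.e. y'(9) = 0.
Compute y'(x) = −8 x + C1, so y'(9) = −72 + C1 = 0 ⇒ C1 = 72.
Therefore the extremal is
    y(x) = −4 x^2 + 72 x − 2.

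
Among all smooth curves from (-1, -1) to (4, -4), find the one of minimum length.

Arc-length functional: J[y] = ∫ sqrt(1 + (y')^2) dx.
Lagrangian L = sqrt(1 + (y')^2) has no explicit y dependence, so ∂L/∂y = 0 and the Euler-Lagrange equation gives
    d/dx( y' / sqrt(1 + (y')^2) ) = 0  ⇒  y' / sqrt(1 + (y')^2) = const.
Hence y' is constant, so y(x) is affine.
Fitting the endpoints (-1, -1) and (4, -4):
    slope m = ((-4) − (-1)) / (4 − (-1)) = -3/5,
    intercept c = (-1) − m·(-1) = -8/5.
Extremal: y(x) = (-3/5) x - 8/5.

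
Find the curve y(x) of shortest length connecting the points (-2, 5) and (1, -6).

Arc-length functional: J[y] = ∫ sqrt(1 + (y')^2) dx.
Lagrangian L = sqrt(1 + (y')^2) has no explicit y dependence, so ∂L/∂y = 0 and the Euler-Lagrange equation gives
    d/dx( y' / sqrt(1 + (y')^2) ) = 0  ⇒  y' / sqrt(1 + (y')^2) = const.
Hence y' is constant, so y(x) is affine.
Fitting the endpoints (-2, 5) and (1, -6):
    slope m = ((-6) − 5) / (1 − (-2)) = -11/3,
    intercept c = 5 − m·(-2) = -7/3.
Extremal: y(x) = (-11/3) x - 7/3.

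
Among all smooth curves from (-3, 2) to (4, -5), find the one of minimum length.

Arc-length functional: J[y] = ∫ sqrt(1 + (y')^2) dx.
Lagrangian L = sqrt(1 + (y')^2) has no explicit y dependence, so ∂L/∂y = 0 and the Euler-Lagrange equation gives
    d/dx( y' / sqrt(1 + (y')^2) ) = 0  ⇒  y' / sqrt(1 + (y')^2) = const.
Hence y' is constant, so y(x) is affine.
Fitting the endpoints (-3, 2) and (4, -5):
    slope m = ((-5) − 2) / (4 − (-3)) = -1,
    intercept c = 2 − m·(-3) = -1.
Extremal: y(x) = -x - 1.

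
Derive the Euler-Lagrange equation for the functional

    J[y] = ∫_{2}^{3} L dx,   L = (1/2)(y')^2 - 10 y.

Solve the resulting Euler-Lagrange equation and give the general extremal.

The Lagrangian is L = (1/2)(y')^2 - 10 y.
∂L/∂y = -10.
∂L/∂y' = y'.
The Euler-Lagrange equation d/dx(∂L/∂y') − ∂L/∂y = 0 becomes:
    y'' + 10 = 0
General solution: y(x) = -5 x^2 + A x + B, where A and B are arbitrary constants fixed by the endpoint conditions.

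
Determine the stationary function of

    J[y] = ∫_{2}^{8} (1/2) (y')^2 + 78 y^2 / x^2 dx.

The Lagrangian is L = (1/2) (y')^2 + 78 y^2 / x^2.
Compute ∂L/∂y = 156y/x^2, ∂L/∂y' = y'.
The Euler-Lagrange equation d/dx(∂L/∂y') − ∂L/∂y = 0 reduces to
    y'' − 156/x^2 · y = 0  (x > 0).
Its general solution is
    y(x) = A x^13 + B x^(-12),
with A, B fixed by the endpoint conditions.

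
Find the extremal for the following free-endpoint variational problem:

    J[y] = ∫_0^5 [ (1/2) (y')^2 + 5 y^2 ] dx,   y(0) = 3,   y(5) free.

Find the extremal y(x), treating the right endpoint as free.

The Lagrangian L = (1/2) (y')^2 + 5 y^2 gives
    ∂L/∂y = 10 y,   ∂L/∂y' = y'.
Euler-Lagrange: y'' − 10 y = 0.
With k = sqrt(10), the general solution is
    y(x) = A cosh(sqrt(10) x) + B sinh(sqrt(10) x).
Fixed left endpoint y(0) = 3 ⇒ A = 3.
The right endpoint x = 5 is free, so the natural (transversality) condition is ∂L/∂y' |_{x=5} = 0, i.e. y'(5) = 0.
Compute y'(x) = A k sinh(k x) + B k cosh(k x), so
    y'(5) = A k sinh(k·5) + B k cosh(k·5) = 0
    ⇒ B = −A tanh(k·5) = − 3 tanh(sqrt(10)·5).
Therefore the extremal is
    y(x) = 3 cosh(sqrt(10) x) − 3 tanh(sqrt(10)·5) sinh(sqrt(10) x).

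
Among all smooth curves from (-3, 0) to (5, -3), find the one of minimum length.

Arc-length functional: J[y] = ∫ sqrt(1 + (y')^2) dx.
Lagrangian L = sqrt(1 + (y')^2) has no explicit y dependence, so ∂L/∂y = 0 and the Euler-Lagrange equation gives
    d/dx( y' / sqrt(1 + (y')^2) ) = 0  ⇒  y' / sqrt(1 + (y')^2) = const.
Hence y' is constant, so y(x) is affine.
Fitting the endpoints (-3, 0) and (5, -3):
    slope m = ((-3) − 0) / (5 − (-3)) = -3/8,
    intercept c = 0 − m·(-3) = -9/8.
Extremal: y(x) = (-3/8) x - 9/8.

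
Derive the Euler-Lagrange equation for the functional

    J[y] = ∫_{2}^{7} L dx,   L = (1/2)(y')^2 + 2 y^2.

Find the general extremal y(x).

The Lagrangian is L = (1/2)(y')^2 + 2 y^2.
∂L/∂y = 4y.
∂L/∂y' = y'.
The Euler-Lagrange equation d/dx(∂L/∂y') − ∂L/∂y = 0 becomes:
    y'' - 4 y = 0
General solution: y(x) = A e^(2x) + B e^(-2x), where A and B are arbitrary constants fixed by the endpoint conditions.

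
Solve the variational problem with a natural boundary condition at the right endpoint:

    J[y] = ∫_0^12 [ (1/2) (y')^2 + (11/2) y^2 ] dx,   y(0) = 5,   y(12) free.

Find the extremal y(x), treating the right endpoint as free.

The Lagrangian L = (1/2) (y')^2 + (11/2) y^2 gives
    ∂L/∂y = 11 y,   ∂L/∂y' = y'.
Euler-Lagrange: y'' − 11 y = 0.
With k = sqrt(11), the general solution is
    y(x) = A cosh(sqrt(11) x) + B sinh(sqrt(11) x).
Fixed left endpoint y(0) = 5 ⇒ A = 5.
The right endpoint x = 12 is free, so the natural (transversality) condition is ∂L/∂y' |_{x=12} = 0, i.e. y'(12) = 0.
Compute y'(x) = A k sinh(k x) + B k cosh(k x), so
    y'(12) = A k sinh(k·12) + B k cosh(k·12) = 0
    ⇒ B = −A tanh(k·12) = − 5 tanh(sqrt(11)·12).
Therefore the extremal is
    y(x) = 5 cosh(sqrt(11) x) − 5 tanh(sqrt(11)·12) sinh(sqrt(11) x).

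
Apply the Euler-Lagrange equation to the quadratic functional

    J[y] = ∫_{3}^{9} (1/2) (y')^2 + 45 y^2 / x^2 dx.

The Lagrangian is L = (1/2) (y')^2 + 45 y^2 / x^2.
Compute ∂L/∂y = 90y/x^2, ∂L/∂y' = y'.
The Euler-Lagrange equation d/dx(∂L/∂y') − ∂L/∂y = 0 reduces to
    y'' − 90/x^2 · y = 0  (x > 0).
Its general solution is
    y(x) = A x^10 + B x^(-9),
with A, B fixed by the endpoint conditions.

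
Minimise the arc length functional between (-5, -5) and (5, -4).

Arc-length functional: J[y] = ∫ sqrt(1 + (y')^2) dx.
Lagrangian L = sqrt(1 + (y')^2) has no explicit y dependence, so ∂L/∂y = 0 and the Euler-Lagrange equation gives
    d/dx( y' / sqrt(1 + (y')^2) ) = 0  ⇒  y' / sqrt(1 + (y')^2) = const.
Hence y' is constant, so y(x) is affine.
Fitting the endpoints (-5, -5) and (5, -4):
    slope m = ((-4) − (-5)) / (5 − (-5)) = 1/10,
    intercept c = (-5) − m·(-5) = -9/2.
Extremal: y(x) = (1/10) x - 9/2.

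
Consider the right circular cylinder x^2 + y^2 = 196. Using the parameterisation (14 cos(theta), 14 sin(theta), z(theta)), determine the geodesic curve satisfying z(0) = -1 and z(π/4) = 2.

Parameterise the cylinder of radius R = 14 as
    r(θ) = (14 cos θ, 14 sin θ, z(θ)).
The arc-length element is
    ds = sqrt(196 + (dz/dθ)^2) dθ,
so the Lagrangian is L = sqrt(196 + z'^2).
L depends on z' only, not on z or θ, so ∂L/∂z = 0 and
    ∂L/∂z' = z' / sqrt(196 + z'^2).
The Euler-Lagrange equation gives
    d/dθ( z' / sqrt(196 + z'^2) ) = 0,
so z' is constant. Integrating once:
    z(θ) = a θ + b,
a helix on the cylinder (a straight line when the cylinder is unrolled). The constants a, b are determined by the endpoint conditions.
With endpoint conditions z(0) = -1 and z(π/4) = 2: from z(0) = b we get b = -1, and a·π/4 + -1 = 2 gives a = 12/π, so
    z(θ) = (12/π) θ − 1.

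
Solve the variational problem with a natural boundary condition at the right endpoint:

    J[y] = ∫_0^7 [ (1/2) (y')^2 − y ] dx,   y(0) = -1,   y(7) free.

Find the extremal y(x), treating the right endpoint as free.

The Lagrangian L = (1/2) (y')^2 − y gives
    ∂L/∂y = −1,   ∂L/∂y' = y'.
Euler-Lagrange: d/dx(y') − (−1) = 0, i.e. y'' + 1 = 0, so
    y(x) = −(1/2) x^2 + C1 x + C2.
Fixed left endpoint y(0) = -1 ⇒ C2 = -1.
The right endpoint x = 7 is free, so the natural (transversality) condition is ∂L/∂y' |_{x=7} = 0, i.e. y'(7) = 0.
Compute y'(x) = −1 x + C1, so y'(7) = −7 + C1 = 0 ⇒ C1 = 7.
Therefore the extremal is
    y(x) = −x^2/2 + 7 x − 1.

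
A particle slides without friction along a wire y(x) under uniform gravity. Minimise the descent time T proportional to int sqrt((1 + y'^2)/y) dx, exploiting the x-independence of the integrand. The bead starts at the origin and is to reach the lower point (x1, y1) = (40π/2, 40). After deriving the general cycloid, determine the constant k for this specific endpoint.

The Lagrangian L = sqrt((1 + y'^2) / y) has no explicit x dependence, so the Beltrami identity applies:
    L − y' ∂L/∂y' = C.
Compute ∂L/∂y' = y' / sqrt(y (1 + y'^2)).
Substitute:
    sqrt((1 + y'^2)/y) − y'·y' / sqrt(y (1 + y'^2))
    = (1 + y'^2) / sqrt(y (1 + y'^2)) − y'^2 / sqrt(y (1 + y'^2))
    = 1 / sqrt(y (1 + y'^2)) = C.
Squaring and rearranging gives the first integral
    y (1 + y'^2) = 1/C^2 =: k   (constant).
Solving this first-order ODE by the substitution
    y = (k/2)(1 − cos θ)
yields the cycloid parameterisation
    x(θ) = (k/2)(θ − sin θ),   y(θ) = (k/2)(1 − cos θ).
The constant k is fixed by the endpoint condition.
Now fit the given lower endpoint (x1, y1) = (40π/2, 40). At the bottom of the first arch (θ = π), the parametric equations give
    y(π) = (k/2)(1 − cos π) = k,
    x(π) = (k/2)(π − sin π) = kπ/2.
Matching y(π) = 40 gives k = 40, consistent with x(π) = 40π/2. Therefore the specific cycloid is
    x(θ) = (40/2)(θ − sin θ),   y(θ) = (40/2)(1 − cos θ).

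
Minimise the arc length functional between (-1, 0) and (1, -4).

Arc-length functional: J[y] = ∫ sqrt(1 + (y')^2) dx.
Lagrangian L = sqrt(1 + (y')^2) has no explicit y dependence, so ∂L/∂y = 0 and the Euler-Lagrange equation gives
    d/dx( y' / sqrt(1 + (y')^2) ) = 0  ⇒  y' / sqrt(1 + (y')^2) = const.
Hence y' is constant, so y(x) is affine.
Fitting the endpoints (-1, 0) and (1, -4):
    slope m = ((-4) − 0) / (1 − (-1)) = -2,
    intercept c = 0 − m·(-1) = -2.
Extremal: y(x) = -2 x - 2.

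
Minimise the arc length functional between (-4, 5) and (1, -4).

Arc-length functional: J[y] = ∫ sqrt(1 + (y')^2) dx.
Lagrangian L = sqrt(1 + (y')^2) has no explicit y dependence, so ∂L/∂y = 0 and the Euler-Lagrange equation gives
    d/dx( y' / sqrt(1 + (y')^2) ) = 0  ⇒  y' / sqrt(1 + (y')^2) = const.
Hence y' is constant, so y(x) is affine.
Fitting the endpoints (-4, 5) and (1, -4):
    slope m = ((-4) − 5) / (1 − (-4)) = -9/5,
    intercept c = 5 − m·(-4) = -11/5.
Extremal: y(x) = (-9/5) x - 11/5.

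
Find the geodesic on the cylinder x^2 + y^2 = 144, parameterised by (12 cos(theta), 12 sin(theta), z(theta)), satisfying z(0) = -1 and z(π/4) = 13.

Parameterise the cylinder of radius R = 12 as
    r(θ) = (12 cos θ, 12 sin θ, z(θ)).
The arc-length element is
    ds = sqrt(144 + (dz/dθ)^2) dθ,
so the Lagrangian is L = sqrt(144 + z'^2).
L depends on z' only, not on z or θ, so ∂L/∂z = 0 and
    ∂L/∂z' = z' / sqrt(144 + z'^2).
The Euler-Lagrange equation gives
    d/dθ( z' / sqrt(144 + z'^2) ) = 0,
so z' is constant. Integrating once:
    z(θ) = a θ + b,
a helix on the cylinder (a straight line when the cylinder is unrolled). The constants a, b are determined by the endpoint conditions.
With endpoint conditions z(0) = -1 and z(π/4) = 13: from z(0) = b we get b = -1, and a·π/4 + -1 = 13 gives a = 56/π, so
    z(θ) = (56/π) θ − 1.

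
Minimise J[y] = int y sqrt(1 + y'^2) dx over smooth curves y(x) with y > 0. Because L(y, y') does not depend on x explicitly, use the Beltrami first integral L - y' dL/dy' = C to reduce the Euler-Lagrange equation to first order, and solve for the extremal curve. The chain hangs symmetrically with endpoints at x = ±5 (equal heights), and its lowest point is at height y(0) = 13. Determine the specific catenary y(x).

The Lagrangian L(y, y') = y sqrt(1 + y'^2) has no explicit x dependence, so the Beltrami identity applies:
    L − y' ∂L/∂y' = C.
Compute ∂L/∂y' = y · y' / sqrt(1 + y'^2). Then
    L − y' ∂L/∂y'
    = y sqrt(1 + y'^2) − y · y'^2 / sqrt(1 + y'^2)
    = y (1 + y'^2 − y'^2) / sqrt(1 + y'^2)
    = y / sqrt(1 + y'^2) = C.
Squaring gives y^2 = C^2 (1 + y'^2), i.e.
    y'^2 = y^2 / C^2 − 1.
Separating variables,
    dy / sqrt(y^2 − C^2) = dx / C,
and integrating gives arccosh(y / C) = (x − a)/C, so
    y(x) = C cosh((x − a)/C),
the catenary. The constants C and a are fixed by the two endpoint conditions (and, for the hanging-chain problem, the length constraint selects C).
Now fit the given data. The endpoints x = ±5 are symmetric at equal height, so the catenary is even about its minimum: a = 0 and y(x) = C cosh(x/C). The lowest point is y(0) = C cosh(0) = C, and we are told y(0) = 13, so C = 13. Therefore
    y(x) = 13 cosh(x/13),
and at the endpoints
    y(±5) = 13 cosh(5/13).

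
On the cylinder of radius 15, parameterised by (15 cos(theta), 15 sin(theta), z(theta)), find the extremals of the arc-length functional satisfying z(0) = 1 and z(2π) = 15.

Parameterise the cylinder of radius R = 15 as
    r(θ) = (15 cos θ, 15 sin θ, z(θ)).
The arc-length element is
    ds = sqrt(225 + (dz/dθ)^2) dθ,
so the Lagrangian is L = sqrt(225 + z'^2).
L depends on z' only, not on z or θ, so ∂L/∂z = 0 and
    ∂L/∂z' = z' / sqrt(225 + z'^2).
The Euler-Lagrange equation gives
    d/dθ( z' / sqrt(225 + z'^2) ) = 0,
so z' is constant. Integrating once:
    z(θ) = a θ + b,
a helix on the cylinder (a straight line when the cylinder is unrolled). The constants a, b are determined by the endpoint conditions.
With endpoint conditions z(0) = 1 and z(2π) = 15: from z(0) = b we get b = 1, and a·2π + 1 = 15 gives a = 7/π, so
    z(θ) = (7/π) θ + 1.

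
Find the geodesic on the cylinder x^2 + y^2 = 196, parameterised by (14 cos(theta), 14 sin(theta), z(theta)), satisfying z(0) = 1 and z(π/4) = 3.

Parameterise the cylinder of radius R = 14 as
    r(θ) = (14 cos θ, 14 sin θ, z(θ)).
The arc-length element is
    ds = sqrt(196 + (dz/dθ)^2) dθ,
so the Lagrangian is L = sqrt(196 + z'^2).
L depends on z' only, not on z or θ, so ∂L/∂z = 0 and
    ∂L/∂z' = z' / sqrt(196 + z'^2).
The Euler-Lagrange equation gives
    d/dθ( z' / sqrt(196 + z'^2) ) = 0,
so z' is constant. Integrating once:
    z(θ) = a θ + b,
a helix on the cylinder (a straight line when the cylinder is unrolled). The constants a, b are determined by the endpoint conditions.
With endpoint conditions z(0) = 1 and z(π/4) = 3: from z(0) = b we get b = 1, and a·π/4 + 1 = 3 gives a = 8/π, so
    z(θ) = (8/π) θ + 1.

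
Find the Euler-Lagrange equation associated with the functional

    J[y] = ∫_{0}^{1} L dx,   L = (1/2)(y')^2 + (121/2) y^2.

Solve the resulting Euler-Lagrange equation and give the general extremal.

The Lagrangian is L = (1/2)(y')^2 + (121/2) y^2.
∂L/∂y = 121y.
∂L/∂y' = y'.
The Euler-Lagrange equation d/dx(∂L/∂y') − ∂L/∂y = 0 becomes:
    y'' - 121 y = 0
General solution: y(x) = A e^(11x) + B e^(-11x), where A and B are arbitrary constants fixed by the endpoint conditions.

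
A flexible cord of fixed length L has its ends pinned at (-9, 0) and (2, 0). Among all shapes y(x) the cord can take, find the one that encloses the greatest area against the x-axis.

Set up the augmented Lagrangian using a multiplier λ for the length constraint:
    F(y, y') = y − λ sqrt(1 + y'^2).
F has no explicit x dependence, so the Beltrami identity yields a first integral
    F − y' ∂F/∂y' = C.
Compute ∂F/∂y' = −λ y' / sqrt(1 + y'^2). Then
    y − λ sqrt(1 + y'^2) + λ y'^2 / sqrt(1 + y'^2) = C
    ⇒  y − λ / sqrt(1 + y'^2) = C.
Solving for y' and integrating gives
    (x − a)^2 + (y − b)^2 = λ^2,
a circular arc of radius λ. The constants a, b are determined by the endpoint conditions y(-9) = y(2) = 0, and λ is fixed implicitly by the length constraint
    ∫_{-9}^{2} sqrt(1 + y'^2) dx = L.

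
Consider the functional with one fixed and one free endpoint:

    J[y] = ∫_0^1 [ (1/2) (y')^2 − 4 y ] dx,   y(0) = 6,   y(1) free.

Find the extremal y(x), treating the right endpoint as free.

The Lagrangian L = (1/2) (y')^2 − 4 y gives
    ∂L/∂y = −4,   ∂L/∂y' = y'.
Euler-Lagrange: d/dx(y') − (−4) = 0, i.e. y'' + 4 = 0, so
    y(x) = −(4/2) x^2 + C1 x + C2.
Fixed left endpoint y(0) = 6 ⇒ C2 = 6.
The right endpoint x = 1 is free, so the natural (transversality) condition is ∂L/∂y' |_{x=1} = 0, i.e. y'(1) = 0.
Compute y'(x) = −4 x + C1, so y'(1) = −4 + C1 = 0 ⇒ C1 = 4.
Therefore the extremal is
    y(x) = −2 x^2 + 4 x + 6.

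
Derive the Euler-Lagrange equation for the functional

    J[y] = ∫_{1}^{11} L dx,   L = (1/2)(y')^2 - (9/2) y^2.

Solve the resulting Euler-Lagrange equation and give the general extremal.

The Lagrangian is L = (1/2)(y')^2 - (9/2) y^2.
∂L/∂y = -9y.
∂L/∂y' = y'.
The Euler-Lagrange equation d/dx(∂L/∂y') − ∂L/∂y = 0 becomes:
    y'' + 9 y = 0
General solution: y(x) = A sin(3x) + B cos(3x), where A and B are arbitrary constants fixed by the endpoint conditions.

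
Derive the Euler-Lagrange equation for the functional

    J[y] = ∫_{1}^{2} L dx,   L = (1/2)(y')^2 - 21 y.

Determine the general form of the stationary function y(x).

The Lagrangian is L = (1/2)(y')^2 - 21 y.
∂L/∂y = -21.
∂L/∂y' = y'.
The Euler-Lagrange equation d/dx(∂L/∂y') − ∂L/∂y = 0 becomes:
    y'' + 21 = 0
General solution: y(x) = -(21/2) x^2 + A x + B, where A and B are arbitrary constants fixed by the endpoint conditions.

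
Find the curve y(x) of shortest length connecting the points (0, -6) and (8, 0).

Arc-length functional: J[y] = ∫ sqrt(1 + (y')^2) dx.
Lagrangian L = sqrt(1 + (y')^2) has no explicit y dependence, so ∂L/∂y = 0 and the Euler-Lagrange equation gives
    d/dx( y' / sqrt(1 + (y')^2) ) = 0  ⇒  y' / sqrt(1 + (y')^2) = const.
Hence y' is constant, so y(x) is affine.
Fitting the endpoints (0, -6) and (8, 0):
    slope m = (0 − (-6)) / (8 − 0) = 3/4,
    intercept c = (-6) − m·0 = -6.
Extremal: y(x) = (3/4) x - 6.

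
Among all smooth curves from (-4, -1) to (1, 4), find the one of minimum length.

Arc-length functional: J[y] = ∫ sqrt(1 + (y')^2) dx.
Lagrangian L = sqrt(1 + (y')^2) has no explicit y dependence, so ∂L/∂y = 0 and the Euler-Lagrange equation gives
    d/dx( y' / sqrt(1 + (y')^2) ) = 0  ⇒  y' / sqrt(1 + (y')^2) = const.
Hence y' is constant, so y(x) is affine.
Fitting the endpoints (-4, -1) and (1, 4):
    slope m = (4 − (-1)) / (1 − (-4)) = 1,
    intercept c = (-1) − m·(-4) = 3.
Extremal: y(x) = x + 3.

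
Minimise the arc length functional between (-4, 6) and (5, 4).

Arc-length functional: J[y] = ∫ sqrt(1 + (y')^2) dx.
Lagrangian L = sqrt(1 + (y')^2) has no explicit y dependence, so ∂L/∂y = 0 and the Euler-Lagrange equation gives
    d/dx( y' / sqrt(1 + (y')^2) ) = 0  ⇒  y' / sqrt(1 + (y')^2) = const.
Hence y' is constant, so y(x) is affine.
Fitting the endpoints (-4, 6) and (5, 4):
    slope m = (4 − 6) / (5 − (-4)) = -2/9,
    intercept c = 6 − m·(-4) = 46/9.
Extremal: y(x) = (-2/9) x + 46/9.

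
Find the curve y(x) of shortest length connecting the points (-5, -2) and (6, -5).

Arc-length functional: J[y] = ∫ sqrt(1 + (y')^2) dx.
Lagrangian L = sqrt(1 + (y')^2) has no explicit y dependence, so ∂L/∂y = 0 and the Euler-Lagrange equation gives
    d/dx( y' / sqrt(1 + (y')^2) ) = 0  ⇒  y' / sqrt(1 + (y')^2) = const.
Hence y' is constant, so y(x) is affine.
Fitting the endpoints (-5, -2) and (6, -5):
    slope m = ((-5) − (-2)) / (6 − (-5)) = -3/11,
    intercept c = (-2) − m·(-5) = -37/11.
Extremal: y(x) = (-3/11) x - 37/11.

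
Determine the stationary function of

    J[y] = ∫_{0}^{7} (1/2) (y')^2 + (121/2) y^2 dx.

The Lagrangian is L = (1/2) (y')^2 + (121/2) y^2.
Compute ∂L/∂y = 121y, ∂L/∂y' = y'.
The Euler-Lagrange equation d/dx(∂L/∂y') − ∂L/∂y = 0 reduces to
    y'' − 121 y = 0.
Its general solution is
    y(x) = A e^(11x) + B e^(−11x),
with A, B fixed by the endpoint conditions.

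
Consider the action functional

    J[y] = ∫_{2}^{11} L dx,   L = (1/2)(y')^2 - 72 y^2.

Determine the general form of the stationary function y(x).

The Lagrangian is L = (1/2)(y')^2 - 72 y^2.
∂L/∂y = -144y.
∂L/∂y' = y'.
The Euler-Lagrange equation d/dx(∂L/∂y') − ∂L/∂y = 0 becomes:
    y'' + 144 y = 0
General solution: y(x) = A sin(12x) + B cos(12x), where A and B are arbitrary constants fixed by the endpoint conditions.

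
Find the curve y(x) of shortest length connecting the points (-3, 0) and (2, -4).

Arc-length functional: J[y] = ∫ sqrt(1 + (y')^2) dx.
Lagrangian L = sqrt(1 + (y')^2) has no explicit y dependence, so ∂L/∂y = 0 and the Euler-Lagrange equation gives
    d/dx( y' / sqrt(1 + (y')^2) ) = 0  ⇒  y' / sqrt(1 + (y')^2) = const.
Hence y' is constant, so y(x) is affine.
Fitting the endpoints (-3, 0) and (2, -4):
    slope m = ((-4) − 0) / (2 − (-3)) = -4/5,
    intercept c = 0 − m·(-3) = -12/5.
Extremal: y(x) = (-4/5) x - 12/5.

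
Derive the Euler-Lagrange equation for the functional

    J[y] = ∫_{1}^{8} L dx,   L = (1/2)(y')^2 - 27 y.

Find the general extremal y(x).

The Lagrangian is L = (1/2)(y')^2 - 27 y.
∂L/∂y = -27.
∂L/∂y' = y'.
The Euler-Lagrange equation d/dx(∂L/∂y') − ∂L/∂y = 0 becomes:
    y'' + 27 = 0
General solution: y(x) = -(27/2) x^2 + A x + B, where A and B are arbitrary constants fixed by the endpoint conditions.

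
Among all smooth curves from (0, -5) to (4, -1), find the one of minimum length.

Arc-length functional: J[y] = ∫ sqrt(1 + (y')^2) dx.
Lagrangian L = sqrt(1 + (y')^2) has no explicit y dependence, so ∂L/∂y = 0 and the Euler-Lagrange equation gives
    d/dx( y' / sqrt(1 + (y')^2) ) = 0  ⇒  y' / sqrt(1 + (y')^2) = const.
Hence y' is constant, so y(x) is affine.
Fitting the endpoints (0, -5) and (4, -1):
    slope m = ((-1) − (-5)) / (4 − 0) = 1,
    intercept c = (-5) − m·0 = -5.
Extremal: y(x) = x - 5.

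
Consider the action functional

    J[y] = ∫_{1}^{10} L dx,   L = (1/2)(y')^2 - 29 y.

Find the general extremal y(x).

The Lagrangian is L = (1/2)(y')^2 - 29 y.
∂L/∂y = -29.
∂L/∂y' = y'.
The Euler-Lagrange equation d/dx(∂L/∂y') − ∂L/∂y = 0 becomes:
    y'' + 29 = 0
General solution: y(x) = -(29/2) x^2 + A x + B, where A and B are arbitrary constants fixed by the endpoint conditions.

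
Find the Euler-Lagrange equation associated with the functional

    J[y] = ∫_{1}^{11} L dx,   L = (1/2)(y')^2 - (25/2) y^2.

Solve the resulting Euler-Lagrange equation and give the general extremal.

The Lagrangian is L = (1/2)(y')^2 - (25/2) y^2.
∂L/∂y = -25y.
∂L/∂y' = y'.
The Euler-Lagrange equation d/dx(∂L/∂y') − ∂L/∂y = 0 becomes:
    y'' + 25 y = 0
General solution: y(x) = A sin(5x) + B cos(5x), where A and B are arbitrary constants fixed by the endpoint conditions.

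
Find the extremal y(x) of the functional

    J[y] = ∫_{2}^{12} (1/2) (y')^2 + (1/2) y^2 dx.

The Lagrangian is L = (1/2) (y')^2 + (1/2) y^2.
Compute ∂L/∂y = y, ∂L/∂y' = y'.
The Euler-Lagrange equation d/dx(∂L/∂y') − ∂L/∂y = 0 reduces to
    y'' − y = 0.
Its general solution is
    y(x) = A e^x + B e^(−x),
with A, B fixed by the endpoint conditions.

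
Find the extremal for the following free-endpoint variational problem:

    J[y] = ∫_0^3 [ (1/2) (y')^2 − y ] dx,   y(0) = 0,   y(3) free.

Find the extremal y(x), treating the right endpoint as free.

The Lagrangian L = (1/2) (y')^2 − y gives
    ∂L/∂y = −1,   ∂L/∂y' = y'.
Euler-Lagrange: d/dx(y') − (−1) = 0, i.e. y'' + 1 = 0, so
    y(x) = −(1/2) x^2 + C1 x + C2.
Fixed left endpoint y(0) = 0 ⇒ C2 = 0.
The right endpoint x = 3 is free, so the natural (transversality) condition is ∂L/∂y' |_{x=3} = 0, i.e. y'(3) = 0.
Compute y'(x) = −1 x + C1, so y'(3) = −3 + C1 = 0 ⇒ C1 = 3.
Therefore the extremal is
    y(x) = −x^2/2 + 3 x.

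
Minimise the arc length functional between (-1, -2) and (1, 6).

Arc-length functional: J[y] = ∫ sqrt(1 + (y')^2) dx.
Lagrangian L = sqrt(1 + (y')^2) has no explicit y dependence, so ∂L/∂y = 0 and the Euler-Lagrange equation gives
    d/dx( y' / sqrt(1 + (y')^2) ) = 0  ⇒  y' / sqrt(1 + (y')^2) = const.
Hence y' is constant, so y(x) is affine.
Fitting the endpoints (-1, -2) and (1, 6):
    slope m = (6 − (-2)) / (1 − (-1)) = 4,
    intercept c = (-2) − m·(-1) = 2.
Extremal: y(x) = 4 x + 2.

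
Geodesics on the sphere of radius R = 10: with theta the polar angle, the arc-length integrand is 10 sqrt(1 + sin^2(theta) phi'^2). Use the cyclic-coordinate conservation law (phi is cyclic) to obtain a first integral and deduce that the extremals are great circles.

On the sphere of radius R = 10 with spherical coordinates (θ, φ), the induced metric is
    ds^2 = 100(dθ^2 + sin^2(θ) dφ^2).
Parameterise by θ; the arc-length functional is
    J[φ] = ∫ 10 sqrt(1 + sin^2(θ) (dφ/dθ)^2) dθ,
so L = 10 sqrt(1 + sin^2(θ) φ'^2). Compute
    ∂L/∂φ = 0  (L has no explicit φ dependence),
    ∂L/∂φ' = 10 sin^2(θ) φ' / sqrt(1 + sin^2(θ) φ'^2).
Since ∂L/∂φ = 0, the Euler-Lagrange equation
    d/dθ(∂L/∂φ') − ∂L/∂φ = 0
reduces to d/dθ(∂L/∂φ') = 0, i.e. the momentum conjugate to φ is conserved:
    10 sin^2(θ) φ' / sqrt(1 + sin^2(θ) φ'^2) = C.
The overall factor of 10 is constant, so dividing through gives Clairaut's relation sin^2(θ) φ' / sqrt(1 + sin^2(θ) φ'^2) = C' (with C' = C/10). Solving for φ' and integrating gives the great-circle family
    cot(θ) = A cos(φ − φ_0),
i.e. the intersection of the sphere with a plane through the origin. The two constants A and φ_0 (equivalently C and one phase) are fixed by the two endpoint conditions.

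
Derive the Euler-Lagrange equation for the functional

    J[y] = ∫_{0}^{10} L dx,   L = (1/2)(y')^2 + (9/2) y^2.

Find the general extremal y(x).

The Lagrangian is L = (1/2)(y')^2 + (9/2) y^2.
∂L/∂y = 9y.
∂L/∂y' = y'.
The Euler-Lagrange equation d/dx(∂L/∂y') − ∂L/∂y = 0 becomes:
    y'' - 9 y = 0
General solution: y(x) = A e^(3x) + B e^(-3x), where A and B are arbitrary constants fixed by the endpoint conditions.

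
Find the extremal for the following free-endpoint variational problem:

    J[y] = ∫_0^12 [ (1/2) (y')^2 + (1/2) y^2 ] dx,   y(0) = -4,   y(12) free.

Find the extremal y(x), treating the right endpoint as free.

The Lagrangian L = (1/2) (y')^2 + (1/2) y^2 gives
    ∂L/∂y = 1 y,   ∂L/∂y' = y'.
Euler-Lagrange: y'' − y = 0.
With k = 1, the general solution is
    y(x) = A cosh(x) + B sinh(x).
Fixed left endpoint y(0) = -4 ⇒ A = -4.
The right endpoint x = 12 is free, so the natural (transversality) condition is ∂L/∂y' |_{x=12} = 0, i.e. y'(12) = 0.
Compute y'(x) = A k sinh(k x) + B k cosh(k x), so
    y'(12) = A k sinh(k·12) + B k cosh(k·12) = 0
    ⇒ B = −A tanh(k·12) = 4 tanh(1·12).
Therefore the extremal is
    y(x) = −4 cosh(1 x) + 4 tanh(1·12) sinh(1 x).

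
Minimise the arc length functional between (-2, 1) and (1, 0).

Arc-length functional: J[y] = ∫ sqrt(1 + (y')^2) dx.
Lagrangian L = sqrt(1 + (y')^2) has no explicit y dependence, so ∂L/∂y = 0 and the Euler-Lagrange equation gives
    d/dx( y' / sqrt(1 + (y')^2) ) = 0  ⇒  y' / sqrt(1 + (y')^2) = const.
Hence y' is constant, so y(x) is affine.
Fitting the endpoints (-2, 1) and (1, 0):
    slope m = (0 − 1) / (1 − (-2)) = -1/3,
    intercept c = 1 − m·(-2) = 1/3.
Extremal: y(x) = (-1/3) x + 1/3.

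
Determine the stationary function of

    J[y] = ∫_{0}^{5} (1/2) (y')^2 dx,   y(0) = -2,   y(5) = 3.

The Lagrangian is L = (1/2) (y')^2.
Compute ∂L/∂y = 0, ∂L/∂y' = y'.
The Euler-Lagrange equation d/dx(∂L/∂y') − ∂L/∂y = 0 reduces to
    y'' = 0.
Its general solution is
    y(x) = A x + B,
with A, B fixed by the endpoint conditions.
Applying the endpoint conditions y(0) = -2 and y(5) = 3: solve A·0 + B = -2 and A·5 + B = 3. Subtracting gives A(5 − 0) = 3 − -2, so A = 1, and B = -2 − A·0 = -2. Therefore
    y(x) = x - 2.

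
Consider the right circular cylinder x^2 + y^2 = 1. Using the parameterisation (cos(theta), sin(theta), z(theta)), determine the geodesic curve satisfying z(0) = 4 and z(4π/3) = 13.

Parameterise the cylinder of radius R = 1 as
    r(θ) = (cos θ, sin θ, z(θ)).
The arc-length element is
    ds = sqrt(1 + (dz/dθ)^2) dθ,
so the Lagrangian is L = sqrt(1 + z'^2).
L depends on z' only, not on z or θ, so ∂L/∂z = 0 and
    ∂L/∂z' = z' / sqrt(1 + z'^2).
The Euler-Lagrange equation gives
    d/dθ( z' / sqrt(1 + z'^2) ) = 0,
so z' is constant. Integrating once:
    z(θ) = a θ + b,
a helix on the cylinder (a straight line when the cylinder is unrolled). The constants a, b are determined by the endpoint conditions.
With endpoint conditions z(0) = 4 and z(4π/3) = 13: from z(0) = b we get b = 4, and a·4π/3 + 4 = 13 gives a = 27/(4π), so
    z(θ) = (27/(4π)) θ + 4.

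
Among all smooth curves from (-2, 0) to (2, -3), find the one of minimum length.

Arc-length functional: J[y] = ∫ sqrt(1 + (y')^2) dx.
Lagrangian L = sqrt(1 + (y')^2) has no explicit y dependence, so ∂L/∂y = 0 and the Euler-Lagrange equation gives
    d/dx( y' / sqrt(1 + (y')^2) ) = 0  ⇒  y' / sqrt(1 + (y')^2) = const.
Hence y' is constant, so y(x) is affine.
Fitting the endpoints (-2, 0) and (2, -3):
    slope m = ((-3) − 0) / (2 − (-2)) = -3/4,
    intercept c = 0 − m·(-2) = -3/2.
Extremal: y(x) = (-3/4) x - 3/2.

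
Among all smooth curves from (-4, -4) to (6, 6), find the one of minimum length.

Arc-length functional: J[y] = ∫ sqrt(1 + (y')^2) dx.
Lagrangian L = sqrt(1 + (y')^2) has no explicit y dependence, so ∂L/∂y = 0 and the Euler-Lagrange equation gives
    d/dx( y' / sqrt(1 + (y')^2) ) = 0  ⇒  y' / sqrt(1 + (y')^2) = const.
Hence y' is constant, so y(x) is affine.
Fitting the endpoints (-4, -4) and (6, 6):
    slope m = (6 − (-4)) / (6 − (-4)) = 1,
    intercept c = (-4) − m·(-4) = 0.
Extremal: y(x) = x.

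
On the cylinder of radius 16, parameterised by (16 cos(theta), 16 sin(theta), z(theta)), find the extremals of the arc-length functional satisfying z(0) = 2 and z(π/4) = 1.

Parameterise the cylinder of radius R = 16 as
    r(θ) = (16 cos θ, 16 sin θ, z(θ)).
The arc-length element is
    ds = sqrt(256 + (dz/dθ)^2) dθ,
so the Lagrangian is L = sqrt(256 + z'^2).
L depends on z' only, not on z or θ, so ∂L/∂z = 0 and
    ∂L/∂z' = z' / sqrt(256 + z'^2).
The Euler-Lagrange equation gives
    d/dθ( z' / sqrt(256 + z'^2) ) = 0,
so z' is constant. Integrating once:
    z(θ) = a θ + b,
a helix on the cylinder (a straight line when the cylinder is unrolled). The constants a, b are determined by the endpoint conditions.
With endpoint conditions z(0) = 2 and z(π/4) = 1: from z(0) = b we get b = 2, and a·π/4 + 2 = 1 gives a = -4/π, so
    z(θ) = (-4/π) θ + 2.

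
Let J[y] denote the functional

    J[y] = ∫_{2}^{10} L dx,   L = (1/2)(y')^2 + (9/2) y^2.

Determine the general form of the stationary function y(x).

The Lagrangian is L = (1/2)(y')^2 + (9/2) y^2.
∂L/∂y = 9y.
∂L/∂y' = y'.
The Euler-Lagrange equation d/dx(∂L/∂y') − ∂L/∂y = 0 becomes:
    y'' - 9 y = 0
General solution: y(x) = A e^(3x) + B e^(-3x), where A and B are arbitrary constants fixed by the endpoint conditions.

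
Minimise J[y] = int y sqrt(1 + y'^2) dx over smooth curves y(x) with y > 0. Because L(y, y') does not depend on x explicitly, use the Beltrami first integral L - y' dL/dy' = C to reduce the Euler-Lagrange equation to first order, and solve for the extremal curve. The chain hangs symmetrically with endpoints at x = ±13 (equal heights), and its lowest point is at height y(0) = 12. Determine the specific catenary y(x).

The Lagrangian L(y, y') = y sqrt(1 + y'^2) has no explicit x dependence, so the Beltrami identity applies:
    L − y' ∂L/∂y' = C.
Compute ∂L/∂y' = y · y' / sqrt(1 + y'^2). Then
    L − y' ∂L/∂y'
    = y sqrt(1 + y'^2) − y · y'^2 / sqrt(1 + y'^2)
    = y (1 + y'^2 − y'^2) / sqrt(1 + y'^2)
    = y / sqrt(1 + y'^2) = C.
Squaring gives y^2 = C^2 (1 + y'^2), i.e.
    y'^2 = y^2 / C^2 − 1.
Separating variables,
    dy / sqrt(y^2 − C^2) = dx / C,
and integrating gives arccosh(y / C) = (x − a)/C, so
    y(x) = C cosh((x − a)/C),
the catenary. The constants C and a are fixed by the two endpoint conditions (and, for the hanging-chain problem, the length constraint selects C).
Now fit the given data. The endpoints x = ±13 are symmetric at equal height, so the catenary is even about its minimum: a = 0 and y(x) = C cosh(x/C). The lowest point is y(0) = C cosh(0) = C, and we are told y(0) = 12, so C = 12. Therefore
    y(x) = 12 cosh(x/12),
and at the endpoints
    y(±13) = 12 cosh(13/12).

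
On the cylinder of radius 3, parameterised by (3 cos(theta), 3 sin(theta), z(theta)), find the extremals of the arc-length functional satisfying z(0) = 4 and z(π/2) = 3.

Parameterise the cylinder of radius R = 3 as
    r(θ) = (3 cos θ, 3 sin θ, z(θ)).
The arc-length element is
    ds = sqrt(9 + (dz/dθ)^2) dθ,
so the Lagrangian is L = sqrt(9 + z'^2).
L depends on z' only, not on z or θ, so ∂L/∂z = 0 and
    ∂L/∂z' = z' / sqrt(9 + z'^2).
The Euler-Lagrange equation gives
    d/dθ( z' / sqrt(9 + z'^2) ) = 0,
so z' is constant. Integrating once:
    z(θ) = a θ + b,
a helix on the cylinder (a straight line when the cylinder is unrolled). The constants a, b are determined by the endpoint conditions.
With endpoint conditions z(0) = 4 and z(π/2) = 3: from z(0) = b we get b = 4, and a·π/2 + 4 = 3 gives a = -2/π, so
    z(θ) = (-2/π) θ + 4.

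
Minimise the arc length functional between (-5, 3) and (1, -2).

Arc-length functional: J[y] = ∫ sqrt(1 + (y')^2) dx.
Lagrangian L = sqrt(1 + (y')^2) has no explicit y dependence, so ∂L/∂y = 0 and the Euler-Lagrange equation gives
    d/dx( y' / sqrt(1 + (y')^2) ) = 0  ⇒  y' / sqrt(1 + (y')^2) = const.
Hence y' is constant, so y(x) is affine.
Fitting the endpoints (-5, 3) and (1, -2):
    slope m = ((-2) − 3) / (1 − (-5)) = -5/6,
    intercept c = 3 − m·(-5) = -7/6.
Extremal: y(x) = (-5/6) x - 7/6.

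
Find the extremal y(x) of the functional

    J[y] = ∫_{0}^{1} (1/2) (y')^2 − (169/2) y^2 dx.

The Lagrangian is L = (1/2) (y')^2 − (169/2) y^2.
Compute ∂L/∂y = -169y, ∂L/∂y' = y'.
The Euler-Lagrange equation d/dx(∂L/∂y') − ∂L/∂y = 0 reduces to
    y'' + 169 y = 0.
Its general solution is
    y(x) = A sin(13x) + B cos(13x),
with A, B fixed by the endpoint conditions.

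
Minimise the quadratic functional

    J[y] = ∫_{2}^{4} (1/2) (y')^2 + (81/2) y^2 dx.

The Lagrangian is L = (1/2) (y')^2 + (81/2) y^2.
Compute ∂L/∂y = 81y, ∂L/∂y' = y'.
The Euler-Lagrange equation d/dx(∂L/∂y') − ∂L/∂y = 0 reduces to
    y'' − 81 y = 0.
Its general solution is
    y(x) = A e^(9x) + B e^(−9x),
with A, B fixed by the endpoint conditions.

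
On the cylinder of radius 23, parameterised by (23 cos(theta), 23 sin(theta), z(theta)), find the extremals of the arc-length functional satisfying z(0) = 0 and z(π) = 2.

Parameterise the cylinder of radius R = 23 as
    r(θ) = (23 cos θ, 23 sin θ, z(θ)).
The arc-length element is
    ds = sqrt(529 + (dz/dθ)^2) dθ,
so the Lagrangian is L = sqrt(529 + z'^2).
L depends on z' only, not on z or θ, so ∂L/∂z = 0 and
    ∂L/∂z' = z' / sqrt(529 + z'^2).
The Euler-Lagrange equation gives
    d/dθ( z' / sqrt(529 + z'^2) ) = 0,
so z' is constant. Integrating once:
    z(θ) = a θ + b,
a helix on the cylinder (a straight line when the cylinder is unrolled). The constants a, b are determined by the endpoint conditions.
With endpoint conditions z(0) = 0 and z(π) = 2: from z(0) = b we get b = 0, and a·π + 0 = 2 gives a = 2/π, so
    z(θ) = (2/π) θ.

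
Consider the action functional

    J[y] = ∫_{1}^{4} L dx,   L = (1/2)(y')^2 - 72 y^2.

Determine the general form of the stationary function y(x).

The Lagrangian is L = (1/2)(y')^2 - 72 y^2.
∂L/∂y = -144y.
∂L/∂y' = y'.
The Euler-Lagrange equation d/dx(∂L/∂y') − ∂L/∂y = 0 becomes:
    y'' + 144 y = 0
General solution: y(x) = A sin(12x) + B cos(12x), where A and B are arbitrary constants fixed by the endpoint conditions.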